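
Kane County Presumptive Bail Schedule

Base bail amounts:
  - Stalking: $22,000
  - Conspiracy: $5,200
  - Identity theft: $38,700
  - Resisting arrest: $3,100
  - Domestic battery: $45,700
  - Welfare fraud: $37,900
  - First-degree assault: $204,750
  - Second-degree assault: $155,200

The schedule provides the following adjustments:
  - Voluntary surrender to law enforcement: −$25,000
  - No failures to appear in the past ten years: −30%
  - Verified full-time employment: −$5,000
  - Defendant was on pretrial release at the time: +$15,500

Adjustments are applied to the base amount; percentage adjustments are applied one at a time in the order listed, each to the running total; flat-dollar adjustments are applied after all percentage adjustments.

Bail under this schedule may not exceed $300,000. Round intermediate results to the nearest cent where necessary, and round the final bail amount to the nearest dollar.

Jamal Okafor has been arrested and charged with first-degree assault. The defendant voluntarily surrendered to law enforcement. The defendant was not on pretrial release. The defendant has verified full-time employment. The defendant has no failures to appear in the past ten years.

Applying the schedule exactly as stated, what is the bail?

Base amounts from the schedule: first-degree assault $204,750.
Single charge. Combined base = $204,750.
No failures to appear in the past ten years (−30%): $204,750 × 0.7 = $143,325.
Voluntary surrender to law enforcement (−$25,000 flat): $143,325 − $25,000 = $118,325.
Verified full-time employment (−$5,000 flat): $118,325 − $5,000 = $113,325.
$113,325 is within the $300,000 maximum.

$113,325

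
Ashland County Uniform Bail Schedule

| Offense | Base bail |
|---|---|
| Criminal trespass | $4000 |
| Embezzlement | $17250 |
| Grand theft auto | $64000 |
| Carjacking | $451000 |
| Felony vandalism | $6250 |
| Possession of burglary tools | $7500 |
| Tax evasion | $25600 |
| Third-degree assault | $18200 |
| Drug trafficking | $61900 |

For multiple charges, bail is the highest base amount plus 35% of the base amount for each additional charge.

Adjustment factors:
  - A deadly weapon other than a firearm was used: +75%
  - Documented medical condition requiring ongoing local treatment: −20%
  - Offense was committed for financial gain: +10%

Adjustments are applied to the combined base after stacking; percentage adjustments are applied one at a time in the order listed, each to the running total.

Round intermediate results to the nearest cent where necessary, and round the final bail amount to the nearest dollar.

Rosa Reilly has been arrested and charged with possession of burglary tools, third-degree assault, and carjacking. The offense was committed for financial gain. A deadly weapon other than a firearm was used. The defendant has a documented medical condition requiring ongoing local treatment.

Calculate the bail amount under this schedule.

Base amounts from the schedule: possession of burglary tools $7500; third-degree assault $18200; carjacking $451000.
Stacking rule: highest base plus 35% of each additional charge. Highest is carjacking at $451000. Additional: $7500 × 35% = $2625; $18200 × 35% = $6370. Combined base = $451000 + $8995 = $459995.
A deadly weapon other than a firearm was used (+75%): $459995 × 1.75 = $804991.25.
Documented medical condition requiring ongoing local treatment (−20%): $804991.25 × 0.8 = $643993.
Offense was committed for financial gain (+10%): $643993 × 1.1 = $708392.30.
Rounded to the nearest dollar: $708392.

$708392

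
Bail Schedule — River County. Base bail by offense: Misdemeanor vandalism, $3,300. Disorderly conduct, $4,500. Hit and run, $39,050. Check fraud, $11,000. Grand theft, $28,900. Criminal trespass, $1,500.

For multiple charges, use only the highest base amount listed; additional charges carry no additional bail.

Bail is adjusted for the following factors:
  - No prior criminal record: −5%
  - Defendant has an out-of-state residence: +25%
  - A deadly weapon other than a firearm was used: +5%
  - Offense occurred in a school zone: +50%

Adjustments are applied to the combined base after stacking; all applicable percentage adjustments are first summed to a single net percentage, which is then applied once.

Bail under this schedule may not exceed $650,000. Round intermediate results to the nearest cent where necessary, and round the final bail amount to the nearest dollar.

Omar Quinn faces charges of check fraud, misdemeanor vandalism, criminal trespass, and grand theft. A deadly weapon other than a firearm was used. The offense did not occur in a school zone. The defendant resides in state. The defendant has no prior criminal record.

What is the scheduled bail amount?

$28,900

Base amounts from the schedule: check fraud $11,000; misdemeanor vandalism $3,300; criminal trespass $1,500; grand theft $28,900.
Stacking rule: use the highest base only. Highest is grand theft at $28,900. Combined base = $28,900.
Net percentage adjustment: −5% +5% = +0%. $28,900 × 1 = $28,900.
$28,900 is within the $650,000 maximum.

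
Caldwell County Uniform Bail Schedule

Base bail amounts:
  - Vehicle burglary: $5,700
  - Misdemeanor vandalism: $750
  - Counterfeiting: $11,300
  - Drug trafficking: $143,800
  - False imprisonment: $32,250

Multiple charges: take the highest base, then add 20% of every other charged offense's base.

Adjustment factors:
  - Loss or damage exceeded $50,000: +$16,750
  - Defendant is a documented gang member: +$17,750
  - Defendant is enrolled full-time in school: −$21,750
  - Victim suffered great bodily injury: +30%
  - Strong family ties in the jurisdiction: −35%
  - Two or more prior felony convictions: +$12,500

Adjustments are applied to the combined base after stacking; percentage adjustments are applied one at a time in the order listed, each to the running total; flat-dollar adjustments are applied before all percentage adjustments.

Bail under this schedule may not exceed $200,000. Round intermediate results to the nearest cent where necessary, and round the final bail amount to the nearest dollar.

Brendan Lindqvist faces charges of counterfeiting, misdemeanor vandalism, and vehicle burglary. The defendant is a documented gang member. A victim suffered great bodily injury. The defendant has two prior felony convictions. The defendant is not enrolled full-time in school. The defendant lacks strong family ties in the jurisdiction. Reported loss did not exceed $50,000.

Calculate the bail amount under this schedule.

$55,692

Base amounts from the schedule: counterfeiting $11,300; misdemeanor vandalism $750; vehicle burglary $5,700.
Stacking rule: highest base plus 20% of each additional charge. Highest is counterfeiting at $11,300. Additional: $750 × 20% = $150; $5,700 × 20% = $1,140. Combined base = $11,300 + $1,290 = $12,590.
Defendant is a documented gang member (+$17,750 flat): $12,590 + $17,750 = $30,340.
Two or more prior felony convictions (+$12,500 flat): $30,340 + $12,500 = $42,840.
Victim suffered great bodily injury (+30%): $42,840 × 1.3 = $55,692.
$55,692 is within the $200,000 maximum.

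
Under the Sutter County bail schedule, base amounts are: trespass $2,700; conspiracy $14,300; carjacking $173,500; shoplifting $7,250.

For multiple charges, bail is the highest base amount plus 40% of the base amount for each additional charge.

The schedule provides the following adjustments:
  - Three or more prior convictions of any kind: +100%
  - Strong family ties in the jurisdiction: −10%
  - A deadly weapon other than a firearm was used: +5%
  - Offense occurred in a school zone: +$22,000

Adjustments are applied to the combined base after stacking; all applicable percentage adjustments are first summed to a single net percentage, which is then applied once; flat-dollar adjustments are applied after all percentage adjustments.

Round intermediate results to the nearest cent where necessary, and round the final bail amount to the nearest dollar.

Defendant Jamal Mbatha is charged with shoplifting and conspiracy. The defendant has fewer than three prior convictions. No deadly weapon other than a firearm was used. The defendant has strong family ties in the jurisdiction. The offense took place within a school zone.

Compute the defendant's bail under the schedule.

Base amounts from the schedule: shoplifting $7,250; conspiracy $14,300.
Stacking rule: highest base plus 40% of each additional charge. Highest is conspiracy at $14,300. Additional: $7,250 × 40% = $2,900. Combined base = $14,300 + $2,900 = $17,200.
Strong family ties in the jurisdiction (−10%): $17,200 × 0.9 = $15,480.
Offense occurred in a school zone (+$22,000 flat): $15,480 + $22,000 = $37,480.

$37,480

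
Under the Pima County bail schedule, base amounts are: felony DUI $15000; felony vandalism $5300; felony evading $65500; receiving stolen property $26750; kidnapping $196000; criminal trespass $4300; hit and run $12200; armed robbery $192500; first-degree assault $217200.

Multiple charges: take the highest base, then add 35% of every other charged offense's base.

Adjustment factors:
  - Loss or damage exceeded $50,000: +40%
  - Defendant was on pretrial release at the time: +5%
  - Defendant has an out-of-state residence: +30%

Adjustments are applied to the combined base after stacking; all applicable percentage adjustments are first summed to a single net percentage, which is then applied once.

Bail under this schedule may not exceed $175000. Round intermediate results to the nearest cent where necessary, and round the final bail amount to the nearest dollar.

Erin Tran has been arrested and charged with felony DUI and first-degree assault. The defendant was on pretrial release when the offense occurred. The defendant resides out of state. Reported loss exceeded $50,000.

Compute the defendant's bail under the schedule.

Base amounts from the schedule: felony DUI $15000; first-degree assault $217200.
Stacking rule: highest base plus 35% of each additional charge. Highest is first-degree assault at $217200. Additional: $15000 × 35% = $5250. Combined base = $217200 + $5250 = $222450.
Net percentage adjustment: +40% +5% +30% = +75%. $222450 × 1.75 = $389287.50.
Result $389287.50 exceeds the maximum of $175000; bail is capped at $175000.

$175000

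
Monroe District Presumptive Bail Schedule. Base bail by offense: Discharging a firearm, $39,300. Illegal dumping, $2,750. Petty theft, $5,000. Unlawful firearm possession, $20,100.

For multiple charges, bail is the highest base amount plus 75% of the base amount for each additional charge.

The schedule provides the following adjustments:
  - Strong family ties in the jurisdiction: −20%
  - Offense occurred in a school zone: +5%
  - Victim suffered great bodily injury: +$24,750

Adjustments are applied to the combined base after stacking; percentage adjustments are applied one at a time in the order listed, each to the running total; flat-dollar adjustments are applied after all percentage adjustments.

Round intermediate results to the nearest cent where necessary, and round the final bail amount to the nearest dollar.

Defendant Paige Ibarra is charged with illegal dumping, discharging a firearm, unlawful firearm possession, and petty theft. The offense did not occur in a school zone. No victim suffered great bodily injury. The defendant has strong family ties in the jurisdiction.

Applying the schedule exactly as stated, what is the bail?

Base amounts from the schedule: illegal dumping $2,750; discharging a firearm $39,300; unlawful firearm possession $20,100; petty theft $5,000.
Stacking rule: highest base plus 75% of each additional charge. Highest is discharging a firearm at $39,300. Additional: $2,750 × 75% = $2,062.50; $20,100 × 75% = $15,075; $5,000 × 75% = $3,750. Combined base = $39,300 + $20,887.50 = $60,187.50.
Strong family ties in the jurisdiction (−20%): $60,187.50 × 0.8 = $48,150.

$48,150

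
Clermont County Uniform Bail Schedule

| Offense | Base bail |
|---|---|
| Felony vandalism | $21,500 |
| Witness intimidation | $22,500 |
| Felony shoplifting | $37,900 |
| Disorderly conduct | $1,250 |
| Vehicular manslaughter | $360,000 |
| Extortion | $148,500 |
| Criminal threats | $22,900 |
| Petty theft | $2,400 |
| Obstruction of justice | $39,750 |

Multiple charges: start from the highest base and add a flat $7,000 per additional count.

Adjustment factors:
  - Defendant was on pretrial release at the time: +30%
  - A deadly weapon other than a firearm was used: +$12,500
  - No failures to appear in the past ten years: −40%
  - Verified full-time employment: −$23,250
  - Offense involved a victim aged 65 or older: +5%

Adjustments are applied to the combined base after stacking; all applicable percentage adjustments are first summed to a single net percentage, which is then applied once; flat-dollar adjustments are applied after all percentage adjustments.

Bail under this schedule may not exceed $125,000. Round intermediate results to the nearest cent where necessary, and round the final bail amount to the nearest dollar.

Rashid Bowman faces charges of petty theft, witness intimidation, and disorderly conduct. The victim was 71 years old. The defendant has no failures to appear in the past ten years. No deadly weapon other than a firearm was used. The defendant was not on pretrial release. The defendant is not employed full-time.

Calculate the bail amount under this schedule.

Base amounts from the schedule: petty theft $2,400; witness intimidation $22,500; disorderly conduct $1,250.
Stacking rule: highest base plus $7,000 per additional charge. Highest is witness intimidation at $22,500; 2 additional charges → +$14,000. Combined base = $36,500.
Net percentage adjustment: −40% +5% = −35%. $36,500 × 0.65 = $23,725.
$23,725 is within the $125,000 maximum.

$23,725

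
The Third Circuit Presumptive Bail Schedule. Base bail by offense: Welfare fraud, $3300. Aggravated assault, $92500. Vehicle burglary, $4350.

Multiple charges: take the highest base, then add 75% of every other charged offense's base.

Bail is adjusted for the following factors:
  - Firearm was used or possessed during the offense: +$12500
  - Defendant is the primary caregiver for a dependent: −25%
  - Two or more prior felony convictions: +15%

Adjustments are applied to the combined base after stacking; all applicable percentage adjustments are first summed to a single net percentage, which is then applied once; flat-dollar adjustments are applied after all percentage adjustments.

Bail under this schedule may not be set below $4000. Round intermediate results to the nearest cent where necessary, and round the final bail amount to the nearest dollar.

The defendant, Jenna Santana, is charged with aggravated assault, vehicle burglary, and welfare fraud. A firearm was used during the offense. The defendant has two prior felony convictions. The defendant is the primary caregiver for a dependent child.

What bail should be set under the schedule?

Base amounts from the schedule: aggravated assault $92500; vehicle burglary $4350; welfare fraud $3300.
Stacking rule: highest base plus 75% of each additional charge. Highest is aggravated assault at $92500. Additional: $4350 × 75% = $3262.50; $3300 × 75% = $2475. Combined base = $92500 + $5737.50 = $98237.50.
Net percentage adjustment: −25% +15% = −10%. $98237.50 × 0.9 = $88413.75.
Firearm was used or possessed during the offense (+$12500 flat): $88413.75 + $12500 = $100913.75.
$100913.75 is at or above the $4000 minimum.
Rounded to the nearest dollar: $100914.

$100914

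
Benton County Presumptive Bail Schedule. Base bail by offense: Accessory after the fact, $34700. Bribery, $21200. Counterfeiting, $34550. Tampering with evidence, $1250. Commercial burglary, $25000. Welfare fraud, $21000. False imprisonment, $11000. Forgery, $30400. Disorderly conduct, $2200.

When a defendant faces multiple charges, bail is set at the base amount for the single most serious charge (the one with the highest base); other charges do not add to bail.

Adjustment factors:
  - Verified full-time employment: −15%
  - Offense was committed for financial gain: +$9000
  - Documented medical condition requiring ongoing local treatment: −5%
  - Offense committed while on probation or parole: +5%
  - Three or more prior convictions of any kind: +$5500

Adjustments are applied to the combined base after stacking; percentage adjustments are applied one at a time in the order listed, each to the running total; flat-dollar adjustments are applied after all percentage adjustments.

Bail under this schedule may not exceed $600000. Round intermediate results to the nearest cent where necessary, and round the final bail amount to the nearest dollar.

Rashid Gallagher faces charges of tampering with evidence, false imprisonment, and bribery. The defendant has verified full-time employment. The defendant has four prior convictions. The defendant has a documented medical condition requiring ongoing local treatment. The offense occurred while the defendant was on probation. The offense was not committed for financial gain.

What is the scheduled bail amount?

Base amounts from the schedule: tampering with evidence $1250; false imprisonment $11000; bribery $21200.
Stacking rule: use the highest base only. Highest is bribery at $21200. Combined base = $21200.
Verified full-time employment (−15%): $21200 × 0.85 = $18020.
Documented medical condition requiring ongoing local treatment (−5%): $18020 × 0.95 = $17119.
Offense committed while on probation or parole (+5%): $17119 × 1.05 = $17974.95.
Three or more prior convictions of any kind (+$5500 flat): $17974.95 + $5500 = $23474.95.
$23474.95 is within the $600000 maximum.
Rounded to the nearest dollar: $23475.

$23475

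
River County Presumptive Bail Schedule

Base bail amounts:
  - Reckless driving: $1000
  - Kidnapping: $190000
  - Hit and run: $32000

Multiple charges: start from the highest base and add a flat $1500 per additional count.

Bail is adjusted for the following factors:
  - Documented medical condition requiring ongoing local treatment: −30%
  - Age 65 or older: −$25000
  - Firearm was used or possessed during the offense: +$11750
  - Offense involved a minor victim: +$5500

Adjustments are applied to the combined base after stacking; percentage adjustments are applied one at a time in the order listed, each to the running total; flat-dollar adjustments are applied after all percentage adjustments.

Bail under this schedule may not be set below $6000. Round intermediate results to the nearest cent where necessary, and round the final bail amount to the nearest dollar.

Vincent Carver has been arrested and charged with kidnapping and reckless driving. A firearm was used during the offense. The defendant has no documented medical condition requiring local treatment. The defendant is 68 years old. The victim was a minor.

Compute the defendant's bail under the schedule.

Base amounts from the schedule: kidnapping $190000; reckless driving $1000.
Stacking rule: highest base plus $1500 per additional charge. Highest is kidnapping at $190000; 1 additional charge → +$1500. Combined base = $191500.
Age 65 or older (−$25000 flat): $191500 − $25000 = $166500.
Firearm was used or possessed during the offense (+$11750 flat): $166500 + $11750 = $178250.
Offense involved a minor victim (+$5500 flat): $178250 + $5500 = $183750.
$183750 is at or above the $6000 minimum.

$183750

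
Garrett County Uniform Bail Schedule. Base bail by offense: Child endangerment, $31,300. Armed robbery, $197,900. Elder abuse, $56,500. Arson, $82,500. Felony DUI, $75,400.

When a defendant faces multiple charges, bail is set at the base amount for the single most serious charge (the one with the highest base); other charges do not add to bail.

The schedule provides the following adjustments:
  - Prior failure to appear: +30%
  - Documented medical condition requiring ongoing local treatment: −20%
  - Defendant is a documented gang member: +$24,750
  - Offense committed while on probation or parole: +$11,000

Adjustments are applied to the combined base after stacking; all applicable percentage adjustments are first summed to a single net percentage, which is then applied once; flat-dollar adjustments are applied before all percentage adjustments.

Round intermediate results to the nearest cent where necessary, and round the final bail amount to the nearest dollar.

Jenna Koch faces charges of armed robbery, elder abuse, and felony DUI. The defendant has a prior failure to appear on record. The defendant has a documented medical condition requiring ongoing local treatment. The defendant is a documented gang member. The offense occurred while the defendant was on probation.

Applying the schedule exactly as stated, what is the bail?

Base amounts from the schedule: armed robbery $197,900; elder abuse $56,500; felony DUI $75,400.
Stacking rule: use the highest base only. Highest is armed robbery at $197,900. Combined base = $197,900.
Defendant is a documented gang member (+$24,750 flat): $197,900 + $24,750 = $222,650.
Offense committed while on probation or parole (+$11,000 flat): $222,650 + $11,000 = $233,650.
Net percentage adjustment: +30% −20% = +10%. $233,650 × 1.1 = $257,015.

$257,015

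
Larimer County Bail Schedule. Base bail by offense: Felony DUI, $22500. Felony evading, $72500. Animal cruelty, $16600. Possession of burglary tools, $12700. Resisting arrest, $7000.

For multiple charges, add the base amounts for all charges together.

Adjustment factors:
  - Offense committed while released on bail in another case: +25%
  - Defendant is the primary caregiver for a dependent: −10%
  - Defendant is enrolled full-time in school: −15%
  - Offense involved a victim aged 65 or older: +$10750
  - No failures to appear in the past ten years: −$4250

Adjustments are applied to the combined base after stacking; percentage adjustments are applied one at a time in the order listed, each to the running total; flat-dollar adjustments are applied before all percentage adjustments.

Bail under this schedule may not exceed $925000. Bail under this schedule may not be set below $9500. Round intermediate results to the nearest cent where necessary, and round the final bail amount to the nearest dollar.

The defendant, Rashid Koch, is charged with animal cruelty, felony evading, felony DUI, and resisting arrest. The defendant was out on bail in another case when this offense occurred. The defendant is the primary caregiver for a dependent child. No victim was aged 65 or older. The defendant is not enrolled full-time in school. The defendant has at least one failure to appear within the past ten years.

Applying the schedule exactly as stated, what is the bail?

Base amounts from the schedule: animal cruelty $16600; felony evading $72500; felony DUI $22500; resisting arrest $7000.
Stacking rule: sum of all bases. $16600 + $72500 + $22500 + $7000 = $118600.
Offense committed while released on bail in another case (+25%): $118600 × 1.25 = $148250.
Defendant is the primary caregiver for a dependent (−10%): $148250 × 0.9 = $133425.
$133425 is within the $925000 maximum.
$133425 is at or above the $9500 minimum.

$133425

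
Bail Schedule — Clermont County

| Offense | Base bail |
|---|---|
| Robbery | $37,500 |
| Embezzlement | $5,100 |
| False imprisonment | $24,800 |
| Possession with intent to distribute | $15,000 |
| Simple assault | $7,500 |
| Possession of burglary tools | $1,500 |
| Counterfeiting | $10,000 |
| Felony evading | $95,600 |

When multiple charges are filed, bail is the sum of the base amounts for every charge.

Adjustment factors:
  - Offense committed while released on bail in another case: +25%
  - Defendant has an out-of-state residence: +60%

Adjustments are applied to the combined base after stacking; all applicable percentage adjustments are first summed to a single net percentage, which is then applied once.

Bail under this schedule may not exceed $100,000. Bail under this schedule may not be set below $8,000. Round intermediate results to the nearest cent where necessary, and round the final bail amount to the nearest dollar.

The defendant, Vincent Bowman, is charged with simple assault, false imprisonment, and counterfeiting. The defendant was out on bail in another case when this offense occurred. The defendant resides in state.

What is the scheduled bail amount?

$52,875

Base amounts from the schedule: simple assault $7,500; false imprisonment $24,800; counterfeiting $10,000.
Stacking rule: sum of all bases. $7,500 + $24,800 + $10,000 = $42,300.
Offense committed while released on bail in another case (+25%): $42,300 × 1.25 = $52,875.
$52,875 is within the $100,000 maximum.
$52,875 is at or above the $8,000 minimum.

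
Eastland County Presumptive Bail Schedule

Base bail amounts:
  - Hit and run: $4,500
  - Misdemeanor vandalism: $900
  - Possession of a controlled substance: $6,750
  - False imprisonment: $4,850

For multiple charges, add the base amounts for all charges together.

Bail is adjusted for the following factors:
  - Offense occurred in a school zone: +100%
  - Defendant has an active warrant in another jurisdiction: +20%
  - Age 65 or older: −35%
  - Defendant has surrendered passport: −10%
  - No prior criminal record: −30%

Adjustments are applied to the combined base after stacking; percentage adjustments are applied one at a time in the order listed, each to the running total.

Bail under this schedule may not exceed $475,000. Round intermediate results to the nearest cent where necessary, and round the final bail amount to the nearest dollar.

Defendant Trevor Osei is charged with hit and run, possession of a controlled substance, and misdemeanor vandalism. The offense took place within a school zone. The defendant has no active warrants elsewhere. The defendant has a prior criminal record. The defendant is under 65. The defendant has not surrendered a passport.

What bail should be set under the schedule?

Base amounts from the schedule: hit and run $4,500; possession of a controlled substance $6,750; misdemeanor vandalism $900.
Stacking rule: sum of all bases. $4,500 + $6,750 + $900 = $12,150.
Offense occurred in a school zone (+100%): $12,150 × 2 = $24,300.
$24,300 is within the $475,000 maximum.

$24,300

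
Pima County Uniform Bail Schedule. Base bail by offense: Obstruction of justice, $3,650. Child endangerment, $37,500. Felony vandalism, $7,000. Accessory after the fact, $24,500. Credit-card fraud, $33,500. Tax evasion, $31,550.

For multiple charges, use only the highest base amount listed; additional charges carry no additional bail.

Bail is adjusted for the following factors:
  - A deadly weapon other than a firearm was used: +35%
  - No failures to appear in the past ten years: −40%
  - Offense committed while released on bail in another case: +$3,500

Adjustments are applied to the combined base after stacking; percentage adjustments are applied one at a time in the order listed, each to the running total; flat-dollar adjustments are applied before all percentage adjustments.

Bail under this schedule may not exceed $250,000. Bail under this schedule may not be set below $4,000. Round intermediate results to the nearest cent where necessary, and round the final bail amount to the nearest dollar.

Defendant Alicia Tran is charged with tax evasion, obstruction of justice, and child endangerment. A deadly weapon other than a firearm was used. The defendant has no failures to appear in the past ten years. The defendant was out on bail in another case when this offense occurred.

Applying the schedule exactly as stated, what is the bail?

Base amounts from the schedule: tax evasion $31,550; obstruction of justice $3,650; child endangerment $37,500.
Stacking rule: use the highest base only. Highest is child endangerment at $37,500. Combined base = $37,500.
Offense committed while released on bail in another case (+$3,500 flat): $37,500 + $3,500 = $41,000.
A deadly weapon other than a firearm was used (+35%): $41,000 × 1.35 = $55,350.
No failures to appear in the past ten years (−40%): $55,350 × 0.6 = $33,210.
$33,210 is within the $250,000 maximum.
$33,210 is at or above the $4,000 minimum.

$33,210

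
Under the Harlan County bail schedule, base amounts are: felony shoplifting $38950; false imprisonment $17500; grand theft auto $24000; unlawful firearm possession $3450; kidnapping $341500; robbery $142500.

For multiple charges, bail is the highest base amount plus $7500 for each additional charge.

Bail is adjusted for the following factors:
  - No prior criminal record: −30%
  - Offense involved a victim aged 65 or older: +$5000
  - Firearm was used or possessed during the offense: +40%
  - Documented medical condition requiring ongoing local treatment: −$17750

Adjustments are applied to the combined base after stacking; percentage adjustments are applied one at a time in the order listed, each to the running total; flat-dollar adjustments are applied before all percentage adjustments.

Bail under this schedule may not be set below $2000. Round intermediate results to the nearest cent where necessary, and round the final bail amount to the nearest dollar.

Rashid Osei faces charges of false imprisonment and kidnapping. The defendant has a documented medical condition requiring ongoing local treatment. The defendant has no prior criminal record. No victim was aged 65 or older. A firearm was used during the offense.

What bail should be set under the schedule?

$324625

Base amounts from the schedule: false imprisonment $17500; kidnapping $341500.
Stacking rule: highest base plus $7500 per additional charge. Highest is kidnapping at $341500; 1 additional charge → +$7500. Combined base = $349000.
Documented medical condition requiring ongoing local treatment (−$17750 flat): $349000 − $17750 = $331250.
No prior criminal record (−30%): $331250 × 0.7 = $231875.
Firearm was used or possessed during the offense (+40%): $231875 × 1.4 = $324625.
$324625 is at or above the $2000 minimum.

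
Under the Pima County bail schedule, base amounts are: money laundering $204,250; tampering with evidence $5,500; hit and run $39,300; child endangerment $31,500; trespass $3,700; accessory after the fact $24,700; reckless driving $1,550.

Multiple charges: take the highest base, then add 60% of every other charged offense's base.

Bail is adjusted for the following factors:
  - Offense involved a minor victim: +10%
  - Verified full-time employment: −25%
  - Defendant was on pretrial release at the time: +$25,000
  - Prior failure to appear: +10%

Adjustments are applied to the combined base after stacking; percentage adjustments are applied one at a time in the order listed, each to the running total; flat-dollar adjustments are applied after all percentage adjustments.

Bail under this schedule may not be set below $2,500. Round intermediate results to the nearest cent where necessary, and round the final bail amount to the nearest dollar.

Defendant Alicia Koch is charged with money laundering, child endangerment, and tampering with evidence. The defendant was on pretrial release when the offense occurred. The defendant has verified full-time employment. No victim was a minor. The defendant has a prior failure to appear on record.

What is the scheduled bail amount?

$211,821

Base amounts from the schedule: money laundering $204,250; child endangerment $31,500; tampering with evidence $5,500.
Stacking rule: highest base plus 60% of each additional charge. Highest is money laundering at $204,250. Additional: $31,500 × 60% = $18,900; $5,500 × 60% = $3,300. Combined base = $204,250 + $22,200 = $226,450.
Verified full-time employment (−25%): $226,450 × 0.75 = $169,837.50.
Prior failure to appear (+10%): $169,837.50 × 1.1 = $186,821.25.
Defendant was on pretrial release at the time (+$25,000 flat): $186,821.25 + $25,000 = $211,821.25.
$211,821.25 is at or above the $2,500 minimum.
Rounded to the nearest dollar: $211,821.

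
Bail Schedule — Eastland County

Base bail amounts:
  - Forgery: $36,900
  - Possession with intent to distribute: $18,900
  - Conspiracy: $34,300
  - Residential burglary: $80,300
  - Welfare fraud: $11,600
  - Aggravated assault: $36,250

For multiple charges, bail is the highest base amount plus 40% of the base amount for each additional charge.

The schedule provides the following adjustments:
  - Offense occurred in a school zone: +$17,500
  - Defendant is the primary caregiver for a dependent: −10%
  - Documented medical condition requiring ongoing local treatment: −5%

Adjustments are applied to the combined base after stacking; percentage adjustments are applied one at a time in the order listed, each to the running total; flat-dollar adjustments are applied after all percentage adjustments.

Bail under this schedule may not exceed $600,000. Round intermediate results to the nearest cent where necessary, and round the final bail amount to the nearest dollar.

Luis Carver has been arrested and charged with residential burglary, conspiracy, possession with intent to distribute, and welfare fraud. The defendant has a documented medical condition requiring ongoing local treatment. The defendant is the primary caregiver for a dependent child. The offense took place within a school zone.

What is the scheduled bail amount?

$108,318

Base amounts from the schedule: residential burglary $80,300; conspiracy $34,300; possession with intent to distribute $18,900; welfare fraud $11,600.
Stacking rule: highest base plus 40% of each additional charge. Highest is residential burglary at $80,300. Additional: $34,300 × 40% = $13,720; $18,900 × 40% = $7,560; $11,600 × 40% = $4,640. Combined base = $80,300 + $25,920 = $106,220.
Defendant is the primary caregiver for a dependent (−10%): $106,220 × 0.9 = $95,598.
Documented medical condition requiring ongoing local treatment (−5%): $95,598 × 0.95 = $90,818.10.
Offense occurred in a school zone (+$17,500 flat): $90,818.10 + $17,500 = $108,318.10.
$108,318.10 is within the $600,000 maximum.
Rounded to the nearest dollar: $108,318.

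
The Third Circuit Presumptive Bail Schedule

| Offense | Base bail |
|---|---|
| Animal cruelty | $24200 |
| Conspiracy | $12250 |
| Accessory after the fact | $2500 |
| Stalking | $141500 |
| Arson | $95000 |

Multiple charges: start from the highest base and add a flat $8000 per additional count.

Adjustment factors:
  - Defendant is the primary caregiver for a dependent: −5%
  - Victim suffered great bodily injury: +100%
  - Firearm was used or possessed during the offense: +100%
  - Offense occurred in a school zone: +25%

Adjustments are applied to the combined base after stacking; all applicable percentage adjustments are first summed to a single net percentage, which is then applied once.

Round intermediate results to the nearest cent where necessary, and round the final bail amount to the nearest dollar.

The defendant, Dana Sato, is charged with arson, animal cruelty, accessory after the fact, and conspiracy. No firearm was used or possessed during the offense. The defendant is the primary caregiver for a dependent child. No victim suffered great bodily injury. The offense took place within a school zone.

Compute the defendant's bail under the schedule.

Base amounts from the schedule: arson $95000; animal cruelty $24200; accessory after the fact $2500; conspiracy $12250.
Stacking rule: highest base plus $8000 per additional charge. Highest is arson at $95000; 3 additional charges → +$24000. Combined base = $119000.
Net percentage adjustment: −5% +25% = +20%. $119000 × 1.2 = $142800.

$142800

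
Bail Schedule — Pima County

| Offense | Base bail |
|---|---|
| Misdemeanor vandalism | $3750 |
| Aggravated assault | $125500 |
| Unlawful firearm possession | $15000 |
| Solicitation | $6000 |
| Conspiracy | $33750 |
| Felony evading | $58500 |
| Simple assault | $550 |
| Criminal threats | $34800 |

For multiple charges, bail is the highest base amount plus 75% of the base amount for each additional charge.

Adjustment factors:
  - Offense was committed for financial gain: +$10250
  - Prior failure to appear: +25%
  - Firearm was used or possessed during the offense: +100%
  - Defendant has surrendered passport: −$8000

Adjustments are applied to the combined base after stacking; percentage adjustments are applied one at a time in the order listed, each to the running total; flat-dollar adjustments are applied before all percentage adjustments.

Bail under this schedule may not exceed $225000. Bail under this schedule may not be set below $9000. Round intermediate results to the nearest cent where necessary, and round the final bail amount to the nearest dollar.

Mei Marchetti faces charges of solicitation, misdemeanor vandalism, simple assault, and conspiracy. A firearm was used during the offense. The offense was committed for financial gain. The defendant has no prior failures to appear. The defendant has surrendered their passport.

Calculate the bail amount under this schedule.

Base amounts from the schedule: solicitation $6000; misdemeanor vandalism $3750; simple assault $550; conspiracy $33750.
Stacking rule: highest base plus 75% of each additional charge. Highest is conspiracy at $33750. Additional: $6000 × 75% = $4500; $3750 × 75% = $2812.50; $550 × 75% = $412.50. Combined base = $33750 + $7725 = $41475.
Offense was committed for financial gain (+$10250 flat): $41475 + $10250 = $51725.
Defendant has surrendered passport (−$8000 flat): $51725 − $8000 = $43725.
Firearm was used or possessed during the offense (+100%): $43725 × 2 = $87450.
$87450 is within the $225000 maximum.
$87450 is at or above the $9000 minimum.

$87450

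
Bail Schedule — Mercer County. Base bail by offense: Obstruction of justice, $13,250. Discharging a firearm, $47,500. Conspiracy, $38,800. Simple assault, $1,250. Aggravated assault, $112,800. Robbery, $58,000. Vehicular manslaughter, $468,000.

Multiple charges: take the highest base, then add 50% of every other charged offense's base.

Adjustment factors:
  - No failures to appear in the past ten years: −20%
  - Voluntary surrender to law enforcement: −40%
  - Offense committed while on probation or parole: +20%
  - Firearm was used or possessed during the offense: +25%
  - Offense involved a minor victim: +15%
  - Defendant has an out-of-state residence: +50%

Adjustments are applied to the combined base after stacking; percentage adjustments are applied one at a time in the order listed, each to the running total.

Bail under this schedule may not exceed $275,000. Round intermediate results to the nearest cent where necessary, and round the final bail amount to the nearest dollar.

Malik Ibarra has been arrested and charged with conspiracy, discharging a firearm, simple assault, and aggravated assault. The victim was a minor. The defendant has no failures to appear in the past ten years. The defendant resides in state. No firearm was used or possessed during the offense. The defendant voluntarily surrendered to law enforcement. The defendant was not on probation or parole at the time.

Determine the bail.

$86,429

Base amounts from the schedule: conspiracy $38,800; discharging a firearm $47,500; simple assault $1,250; aggravated assault $112,800.
Stacking rule: highest base plus 50% of each additional charge. Highest is aggravated assault at $112,800. Additional: $38,800 × 50% = $19,400; $47,500 × 50% = $23,750; $1,250 × 50% = $625. Combined base = $112,800 + $43,775 = $156,575.
No failures to appear in the past ten years (−20%): $156,575 × 0.8 = $125,260.
Voluntary surrender to law enforcement (−40%): $125,260 × 0.6 = $75,156.
Offense involved a minor victim (+15%): $75,156 × 1.15 = $86,429.40.
$86,429.40 is within the $275,000 maximum.
Rounded to the nearest dollar: $86,429.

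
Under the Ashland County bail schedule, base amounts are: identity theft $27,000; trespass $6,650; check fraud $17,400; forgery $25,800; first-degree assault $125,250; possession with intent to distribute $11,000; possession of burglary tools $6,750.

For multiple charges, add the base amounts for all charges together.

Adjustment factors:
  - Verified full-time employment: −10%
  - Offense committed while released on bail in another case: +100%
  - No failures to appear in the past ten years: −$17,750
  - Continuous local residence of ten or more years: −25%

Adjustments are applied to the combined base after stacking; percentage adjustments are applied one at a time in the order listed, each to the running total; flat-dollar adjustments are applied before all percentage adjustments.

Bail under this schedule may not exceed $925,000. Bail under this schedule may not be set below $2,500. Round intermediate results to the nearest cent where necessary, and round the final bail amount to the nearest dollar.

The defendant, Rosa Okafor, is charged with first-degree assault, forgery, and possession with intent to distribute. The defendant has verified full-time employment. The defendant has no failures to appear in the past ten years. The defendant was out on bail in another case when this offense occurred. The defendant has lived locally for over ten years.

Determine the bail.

Base amounts from the schedule: first-degree assault $125,250; forgery $25,800; possession with intent to distribute $11,000.
Stacking rule: sum of all bases. $125,250 + $25,800 + $11,000 = $162,050.
No failures to appear in the past ten years (−$17,750 flat): $162,050 − $17,750 = $144,300.
Verified full-time employment (−10%): $144,300 × 0.9 = $129,870.
Offense committed while released on bail in another case (+100%): $129,870 × 2 = $259,740.
Continuous local residence of ten or more years (−25%): $259,740 × 0.75 = $194,805.
$194,805 is within the $925,000 maximum.
$194,805 is at or above the $2,500 minimum.

$194,805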